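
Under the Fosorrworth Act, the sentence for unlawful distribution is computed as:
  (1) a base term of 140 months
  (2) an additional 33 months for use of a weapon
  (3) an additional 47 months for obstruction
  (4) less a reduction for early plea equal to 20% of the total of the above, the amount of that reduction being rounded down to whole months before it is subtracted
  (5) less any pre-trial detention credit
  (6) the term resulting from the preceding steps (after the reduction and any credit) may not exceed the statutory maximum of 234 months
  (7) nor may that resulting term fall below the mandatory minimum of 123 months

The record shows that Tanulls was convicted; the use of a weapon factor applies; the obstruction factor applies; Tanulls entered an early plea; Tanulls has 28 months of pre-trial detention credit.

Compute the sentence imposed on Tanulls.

148 months

Use of a weapon enhancement: +33 months
Obstruction enhancement: +47 months
Adjusted term: 140 months + 33 months + 47 months = 220 months
Early plea reduction: 20% of 220 months = 44 months (rounded down)
After reduction: 220 − 44 = 176 months
Less pre-trial detention credit: 176 months − 28 months = 148 months
Cap at 234 months: 148 months is within the cap, no reduction.
Minimum 123 months: 148 months meets the minimum, no increase.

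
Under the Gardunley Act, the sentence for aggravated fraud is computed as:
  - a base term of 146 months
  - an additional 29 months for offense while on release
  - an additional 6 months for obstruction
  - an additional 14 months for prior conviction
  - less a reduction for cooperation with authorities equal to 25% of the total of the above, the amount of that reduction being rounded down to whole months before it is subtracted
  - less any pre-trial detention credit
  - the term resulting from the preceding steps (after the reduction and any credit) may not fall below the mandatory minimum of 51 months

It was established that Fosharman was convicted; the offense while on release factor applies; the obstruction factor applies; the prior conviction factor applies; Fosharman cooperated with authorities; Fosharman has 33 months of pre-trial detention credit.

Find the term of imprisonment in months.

Offense while on release enhancement: +29 months
Obstruction enhancement: +6 months
Prior conviction enhancement: +14 months
Adjusted term: 146 months + 29 months + 6 months + 14 months = 195 months
Cooperation with authorities reduction: 25% of 195 months = 48 months (rounded down)
After reduction: 195 − 48 = 147 months
Less pre-trial detention credit: 147 months − 33 months = 114 months
Minimum 51 months: 114 months meets the minimum, no increase.

Sentence: 114 months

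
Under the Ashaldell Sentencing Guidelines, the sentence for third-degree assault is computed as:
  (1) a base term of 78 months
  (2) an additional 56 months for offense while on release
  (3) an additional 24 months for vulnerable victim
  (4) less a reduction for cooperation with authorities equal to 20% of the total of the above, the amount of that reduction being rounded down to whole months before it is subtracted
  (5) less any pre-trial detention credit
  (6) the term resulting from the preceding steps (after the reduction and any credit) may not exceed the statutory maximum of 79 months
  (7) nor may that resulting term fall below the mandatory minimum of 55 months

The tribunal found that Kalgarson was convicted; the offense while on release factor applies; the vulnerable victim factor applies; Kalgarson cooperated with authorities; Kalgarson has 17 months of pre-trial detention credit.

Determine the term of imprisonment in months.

Offense while on release enhancement: +56 months
Vulnerable victim enhancement: +24 months
Adjusted term: 78 months + 56 months + 24 months = 158 months
Cooperation with authorities reduction: 20% of 158 months = 31 months (rounded down)
After reduction: 158 − 31 = 127 months
Less pre-trial detention credit: 127 months − 17 months = 110 months
Cap at 79 months: 110 months exceeds the cap → 79 months
Minimum 55 months: 79 months meets the minimum, no increase.

79 months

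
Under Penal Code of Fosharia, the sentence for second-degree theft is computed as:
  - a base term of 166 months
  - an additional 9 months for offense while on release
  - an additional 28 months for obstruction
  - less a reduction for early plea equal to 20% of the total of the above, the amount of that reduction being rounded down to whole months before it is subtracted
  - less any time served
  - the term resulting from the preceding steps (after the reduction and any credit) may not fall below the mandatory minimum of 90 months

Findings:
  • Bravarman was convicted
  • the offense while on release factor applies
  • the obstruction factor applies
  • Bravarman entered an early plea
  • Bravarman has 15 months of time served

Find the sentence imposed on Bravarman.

148 months

Offense while on release enhancement: +9 months
Obstruction enhancement: +28 months
Adjusted term: 166 months + 9 months + 28 months = 203 months
Early plea reduction: 20% of 203 months = 40 months (rounded down)
After reduction: 203 − 40 = 163 months
Less time served: 163 months − 15 months = 148 months
Minimum 90 months: 148 months meets the minimum, no increase.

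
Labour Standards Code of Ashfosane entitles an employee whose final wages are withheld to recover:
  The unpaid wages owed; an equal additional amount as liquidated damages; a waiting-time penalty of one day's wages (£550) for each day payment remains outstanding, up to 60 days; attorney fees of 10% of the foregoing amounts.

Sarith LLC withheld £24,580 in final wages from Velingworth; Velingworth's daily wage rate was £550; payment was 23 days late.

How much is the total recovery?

£67,991

Liquidated damages (equal amount): £24,580
Penalty days: min(23, 60) = 23
Waiting-time penalty: 23 × £550 = £12,650
Subtotal: £24,580 + £24,580 + £12,650 = £61,810
Attorney fees: 10% of £61,810 = £6,181
Total award: £61,810 + £6,181 = £67,991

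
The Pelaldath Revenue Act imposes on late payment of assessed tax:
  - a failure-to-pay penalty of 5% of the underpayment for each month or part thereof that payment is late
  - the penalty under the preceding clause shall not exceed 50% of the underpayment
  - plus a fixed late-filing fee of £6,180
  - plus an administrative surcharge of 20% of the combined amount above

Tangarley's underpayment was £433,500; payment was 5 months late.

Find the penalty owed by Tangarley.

Accrued rate: 5% × 5 = 25%, capped at 50% → 25%
Failure-to-pay penalty: 25% of £433,500 = £108,375
Penalty before surcharge: £108,375 + £6,180 = £114,555
Administrative surcharge: 20% of £114,555 = £22,911
Total penalty: £114,555 + £22,911 = £137,466

Penalty: £137,466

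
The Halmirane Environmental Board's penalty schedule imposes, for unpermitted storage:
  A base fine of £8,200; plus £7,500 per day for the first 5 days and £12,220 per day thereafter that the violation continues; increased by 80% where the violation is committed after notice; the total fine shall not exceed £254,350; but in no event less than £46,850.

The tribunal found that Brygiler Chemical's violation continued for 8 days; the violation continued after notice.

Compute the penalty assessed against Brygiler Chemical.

First 5 days: 5 × £7,500 = £37,500
Remaining days: (8 − 5) × £12,220 = £36,660
Per-day component: £37,500 + £36,660 = £74,160
Base plus per-day: £8,200 + £74,160 = £82,360
Enhancement: 80% of £82,360 = £65,888
Enhanced fine: £82,360 + £65,888 = £148,248
Cap at £254,350: £148,248 is within the cap, no reduction.
Minimum £46,850: £148,248 meets the minimum, no increase.

£148,248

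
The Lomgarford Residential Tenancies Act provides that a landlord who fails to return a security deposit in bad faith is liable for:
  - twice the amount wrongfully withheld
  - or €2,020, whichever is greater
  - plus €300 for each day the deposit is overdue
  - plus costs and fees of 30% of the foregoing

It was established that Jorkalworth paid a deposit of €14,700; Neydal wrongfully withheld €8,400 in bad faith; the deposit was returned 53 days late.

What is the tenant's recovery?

Doubled: 2 × €8,400 = €16,800
Minimum €2,020: €16,800 meets the minimum, no increase.
Late-return penalty: 53 × €300 = €15,900
Damages plus late penalty: €16,800 + €15,900 = €32,700
Costs and fees: 30% of €32,700 = €9,810
Total recovery: €32,700 + €9,810 = €42,510

€42,510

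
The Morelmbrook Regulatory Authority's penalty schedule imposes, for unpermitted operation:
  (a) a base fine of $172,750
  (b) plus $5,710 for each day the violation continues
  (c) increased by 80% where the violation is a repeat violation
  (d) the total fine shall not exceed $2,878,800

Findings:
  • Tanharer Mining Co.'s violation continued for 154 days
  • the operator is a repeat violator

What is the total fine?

$1,893,762

Per-day component: 154 × $5,710 = $879,340
Base plus per-day: $172,750 + $879,340 = $1,052,090
Enhancement: 80% of $1,052,090 = $841,672
Enhanced fine: $1,052,090 + $841,672 = $1,893,762
Cap at $2,878,800: $1,893,762 is within the cap, no reduction.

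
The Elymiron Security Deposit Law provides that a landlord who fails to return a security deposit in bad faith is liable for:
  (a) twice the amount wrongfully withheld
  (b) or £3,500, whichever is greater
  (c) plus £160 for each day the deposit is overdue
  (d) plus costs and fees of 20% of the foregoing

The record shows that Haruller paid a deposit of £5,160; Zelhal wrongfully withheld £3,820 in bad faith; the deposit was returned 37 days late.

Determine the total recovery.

Doubled: 2 × £3,820 = £7,640
Minimum £3,500: £7,640 meets the minimum, no increase.
Late-return penalty: 37 × £160 = £5,920
Damages plus late penalty: £7,640 + £5,920 = £13,560
Costs and fees: 20% of £13,560 = £2,712
Total recovery: £13,560 + £2,712 = £16,272

£16,272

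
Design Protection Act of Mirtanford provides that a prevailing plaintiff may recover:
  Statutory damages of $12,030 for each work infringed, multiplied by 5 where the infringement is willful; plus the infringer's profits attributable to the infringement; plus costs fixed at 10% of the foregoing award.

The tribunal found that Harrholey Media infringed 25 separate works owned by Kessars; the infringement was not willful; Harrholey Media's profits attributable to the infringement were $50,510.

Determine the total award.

Statutory damages: 25 × $12,030 = $300,750
Infringement not willful: no ×5 enhancement.
Combined award: $300,750 + $50,510 = $351,260
Costs: 10% of $351,260 = $35,126
Award plus costs: $351,260 + $35,126 = $386,386

$386,386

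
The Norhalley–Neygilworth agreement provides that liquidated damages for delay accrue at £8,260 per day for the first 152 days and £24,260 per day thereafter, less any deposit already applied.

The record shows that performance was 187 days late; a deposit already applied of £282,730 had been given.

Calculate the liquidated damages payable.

£1,821,890

First 152 days: 152 × £8,260 = £1,255,520
Remaining days: (187 − 152) × £24,260 = £849,100
Accrued per-day damages: £1,255,520 + £849,100 = £2,104,620
Less deposit already applied: £2,104,620 − £282,730 = £1,821,890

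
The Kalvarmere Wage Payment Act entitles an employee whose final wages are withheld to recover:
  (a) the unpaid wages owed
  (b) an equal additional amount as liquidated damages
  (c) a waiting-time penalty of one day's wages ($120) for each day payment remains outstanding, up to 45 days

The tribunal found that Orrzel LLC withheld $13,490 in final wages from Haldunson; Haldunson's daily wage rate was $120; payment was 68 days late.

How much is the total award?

$32,380

Liquidated damages (equal amount): $13,490
Penalty days: min(68, 45) = 45
Waiting-time penalty: 45 × $120 = $5,400
Total award: $13,490 + $13,490 + $5,400 = $32,380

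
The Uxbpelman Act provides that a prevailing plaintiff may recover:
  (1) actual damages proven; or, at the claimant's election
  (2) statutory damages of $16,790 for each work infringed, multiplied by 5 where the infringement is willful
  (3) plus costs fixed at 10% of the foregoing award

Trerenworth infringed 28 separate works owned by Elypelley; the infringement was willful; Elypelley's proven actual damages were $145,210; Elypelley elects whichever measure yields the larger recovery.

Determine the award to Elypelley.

$2,585,660

Statutory damages: 28 × $16,790 = $470,120
Multiplied by 5: 5 × $470,120 = $2,350,600
Greater of actual damages ($145,210) or enhanced statutory damages ($2,350,600): $2,350,600
Costs: 10% of $2,350,600 = $235,060
Award plus costs: $2,350,600 + $235,060 = $2,585,660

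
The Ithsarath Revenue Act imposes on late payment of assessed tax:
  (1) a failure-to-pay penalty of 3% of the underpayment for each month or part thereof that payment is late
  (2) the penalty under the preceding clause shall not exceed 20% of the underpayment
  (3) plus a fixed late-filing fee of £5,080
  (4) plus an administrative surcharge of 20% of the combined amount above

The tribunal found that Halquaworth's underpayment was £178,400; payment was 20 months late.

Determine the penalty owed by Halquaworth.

£48,912

Accrued rate: 3% × 20 = 60%, capped at 20% → 20%
Failure-to-pay penalty: 20% of £178,400 = £35,680
Penalty before surcharge: £35,680 + £5,080 = £40,760
Administrative surcharge: 20% of £40,760 = £8,152
Total penalty: £40,760 + £8,152 = £48,912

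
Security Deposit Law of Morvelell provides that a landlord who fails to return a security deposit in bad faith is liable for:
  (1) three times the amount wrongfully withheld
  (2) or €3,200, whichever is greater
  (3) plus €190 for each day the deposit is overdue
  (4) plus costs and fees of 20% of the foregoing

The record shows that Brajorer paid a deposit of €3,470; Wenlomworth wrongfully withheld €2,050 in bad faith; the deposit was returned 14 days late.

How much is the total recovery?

Trebled: 3 × €2,050 = €6,150
Minimum €3,200: €6,150 meets the minimum, no increase.
Late-return penalty: 14 × €190 = €2,660
Damages plus late penalty: €6,150 + €2,660 = €8,810
Costs and fees: 20% of €8,810 = €1,762
Total recovery: €8,810 + €1,762 = €10,572

€10,572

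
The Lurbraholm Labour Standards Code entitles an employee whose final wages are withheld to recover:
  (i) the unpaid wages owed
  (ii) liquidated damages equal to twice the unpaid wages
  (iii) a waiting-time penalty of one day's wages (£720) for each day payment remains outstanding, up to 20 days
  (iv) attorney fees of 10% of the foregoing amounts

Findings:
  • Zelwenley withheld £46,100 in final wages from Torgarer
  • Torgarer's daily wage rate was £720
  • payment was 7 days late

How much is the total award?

Doubled: 2 × £46,100 = £92,200
Penalty days: min(7, 20) = 7
Waiting-time penalty: 7 × £720 = £5,040
Subtotal: £46,100 + £92,200 + £5,040 = £143,340
Attorney fees: 10% of £143,340 = £14,334
Total award: £143,340 + £14,334 = £157,674

£157,674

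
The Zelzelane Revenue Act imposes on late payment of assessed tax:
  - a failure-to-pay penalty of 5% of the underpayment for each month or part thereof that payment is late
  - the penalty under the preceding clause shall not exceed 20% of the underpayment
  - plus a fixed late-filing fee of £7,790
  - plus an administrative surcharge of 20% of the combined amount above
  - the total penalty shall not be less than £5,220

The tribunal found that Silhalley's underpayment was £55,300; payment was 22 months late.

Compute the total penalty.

£22,620

Accrued rate: 5% × 22 = 110%, capped at 20% → 20%
Failure-to-pay penalty: 20% of £55,300 = £11,060
Penalty before surcharge: £11,060 + £7,790 = £18,850
Administrative surcharge: 20% of £18,850 = £3,770
Total penalty: £18,850 + £3,770 = £22,620
Minimum £5,220: £22,620 meets the minimum, no increase.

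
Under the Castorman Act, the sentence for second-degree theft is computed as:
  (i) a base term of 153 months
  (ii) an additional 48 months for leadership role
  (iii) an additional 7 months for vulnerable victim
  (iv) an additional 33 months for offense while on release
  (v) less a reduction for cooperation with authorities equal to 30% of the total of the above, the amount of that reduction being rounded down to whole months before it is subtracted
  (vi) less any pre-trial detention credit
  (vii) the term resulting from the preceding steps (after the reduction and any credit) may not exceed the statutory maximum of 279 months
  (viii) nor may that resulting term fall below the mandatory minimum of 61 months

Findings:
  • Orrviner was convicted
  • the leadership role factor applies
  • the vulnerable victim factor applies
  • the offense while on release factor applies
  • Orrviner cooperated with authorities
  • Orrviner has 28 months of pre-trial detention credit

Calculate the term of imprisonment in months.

Leadership role enhancement: +48 months
Vulnerable victim enhancement: +7 months
Offense while on release enhancement: +33 months
Adjusted term: 153 months + 48 months + 7 months + 33 months = 241 months
Cooperation with authorities reduction: 30% of 241 months = 72 months (rounded down)
After reduction: 241 − 72 = 169 months
Less pre-trial detention credit: 169 months − 28 months = 141 months
Cap at 279 months: 141 months is within the cap, no reduction.
Minimum 61 months: 141 months meets the minimum, no increase.

Sentence: 141 months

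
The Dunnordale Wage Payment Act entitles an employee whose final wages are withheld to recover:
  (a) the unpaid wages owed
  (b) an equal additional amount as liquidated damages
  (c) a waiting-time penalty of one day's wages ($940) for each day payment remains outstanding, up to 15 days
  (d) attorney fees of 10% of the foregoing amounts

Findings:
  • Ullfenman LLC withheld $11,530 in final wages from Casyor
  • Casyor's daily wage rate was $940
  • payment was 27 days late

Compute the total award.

$40,876

Liquidated damages (equal amount): $11,530
Penalty days: min(27, 15) = 15
Waiting-time penalty: 15 × $940 = $14,100
Subtotal: $11,530 + $11,530 + $14,100 = $37,160
Attorney fees: 10% of $37,160 = $3,716
Total award: $37,160 + $3,716 = $40,876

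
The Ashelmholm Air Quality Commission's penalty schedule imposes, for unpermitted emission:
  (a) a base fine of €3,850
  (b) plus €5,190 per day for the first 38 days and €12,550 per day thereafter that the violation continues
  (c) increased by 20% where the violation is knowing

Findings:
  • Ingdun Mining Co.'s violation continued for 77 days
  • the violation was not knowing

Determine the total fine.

First 38 days: 38 × €5,190 = €197,220
Remaining days: (77 − 38) × €12,550 = €489,450
Per-day component: €197,220 + €489,450 = €686,670
Base plus per-day: €3,850 + €686,670 = €690,520
The violation was not knowing: no 20% increase.

€690,520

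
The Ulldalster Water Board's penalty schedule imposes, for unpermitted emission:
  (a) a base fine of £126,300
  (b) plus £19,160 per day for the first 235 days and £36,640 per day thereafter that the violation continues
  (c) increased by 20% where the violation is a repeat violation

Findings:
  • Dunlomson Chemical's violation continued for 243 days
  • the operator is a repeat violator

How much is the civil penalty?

£5,906,424

First 235 days: 235 × £19,160 = £4,502,600
Remaining days: (243 − 235) × £36,640 = £293,120
Per-day component: £4,502,600 + £293,120 = £4,795,720
Base plus per-day: £126,300 + £4,795,720 = £4,922,020
Enhancement: 20% of £4,922,020 = £984,404
Enhanced fine: £4,922,020 + £984,404 = £5,906,424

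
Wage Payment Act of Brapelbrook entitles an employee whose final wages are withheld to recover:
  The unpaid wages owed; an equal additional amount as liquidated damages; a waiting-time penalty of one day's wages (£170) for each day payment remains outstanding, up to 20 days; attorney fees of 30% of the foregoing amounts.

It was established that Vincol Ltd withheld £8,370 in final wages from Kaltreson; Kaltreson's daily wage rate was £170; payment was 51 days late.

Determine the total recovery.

Liquidated damages (equal amount): £8,370
Penalty days: min(51, 20) = 20
Waiting-time penalty: 20 × £170 = £3,400
Subtotal: £8,370 + £8,370 + £3,400 = £20,140
Attorney fees: 30% of £20,140 = £6,042
Total award: £20,140 + £6,042 = £26,182

£26,182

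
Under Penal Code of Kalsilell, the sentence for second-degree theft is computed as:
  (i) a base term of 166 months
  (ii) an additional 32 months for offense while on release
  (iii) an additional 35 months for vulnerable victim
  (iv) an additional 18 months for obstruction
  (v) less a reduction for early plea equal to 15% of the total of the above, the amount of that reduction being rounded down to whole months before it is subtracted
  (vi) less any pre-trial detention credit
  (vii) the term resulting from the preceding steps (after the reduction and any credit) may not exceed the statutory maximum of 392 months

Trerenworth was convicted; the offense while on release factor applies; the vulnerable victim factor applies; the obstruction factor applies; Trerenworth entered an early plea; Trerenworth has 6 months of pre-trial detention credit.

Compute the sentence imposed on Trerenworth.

208 months

Offense while on release enhancement: +32 months
Vulnerable victim enhancement: +35 months
Obstruction enhancement: +18 months
Adjusted term: 166 months + 32 months + 35 months + 18 months = 251 months
Early plea reduction: 15% of 251 months = 37 months (rounded down)
After reduction: 251 − 37 = 214 months
Less pre-trial detention credit: 214 months − 6 months = 208 months
Cap at 392 months: 208 months is within the cap, no reduction.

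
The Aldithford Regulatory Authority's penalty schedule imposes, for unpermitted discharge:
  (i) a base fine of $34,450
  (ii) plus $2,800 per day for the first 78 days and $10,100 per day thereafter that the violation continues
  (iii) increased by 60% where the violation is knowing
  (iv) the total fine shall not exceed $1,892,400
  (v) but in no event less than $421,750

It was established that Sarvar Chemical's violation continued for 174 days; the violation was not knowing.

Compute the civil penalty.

Civil penalty: $1,222,450

First 78 days: 78 × $2,800 = $218,400
Remaining days: (174 − 78) × $10,100 = $969,600
Per-day component: $218,400 + $969,600 = $1,188,000
Base plus per-day: $34,450 + $1,188,000 = $1,222,450
The violation was not knowing: no 60% increase.
Cap at $1,892,400: $1,222,450 is within the cap, no reduction.
Minimum $421,750: $1,222,450 meets the minimum, no increase.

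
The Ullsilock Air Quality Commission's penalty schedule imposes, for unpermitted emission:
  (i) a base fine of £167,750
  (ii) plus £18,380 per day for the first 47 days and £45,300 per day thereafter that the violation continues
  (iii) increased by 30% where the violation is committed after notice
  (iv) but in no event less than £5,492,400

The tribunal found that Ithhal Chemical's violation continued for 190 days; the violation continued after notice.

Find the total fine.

Civil penalty: £9,762,363

First 47 days: 47 × £18,380 = £863,860
Remaining days: (190 − 47) × £45,300 = £6,477,900
Per-day component: £863,860 + £6,477,900 = £7,341,760
Base plus per-day: £167,750 + £7,341,760 = £7,509,510
Enhancement: 30% of £7,509,510 = £2,252,853
Enhanced fine: £7,509,510 + £2,252,853 = £9,762,363
Minimum £5,492,400: £9,762,363 meets the minimum, no increase.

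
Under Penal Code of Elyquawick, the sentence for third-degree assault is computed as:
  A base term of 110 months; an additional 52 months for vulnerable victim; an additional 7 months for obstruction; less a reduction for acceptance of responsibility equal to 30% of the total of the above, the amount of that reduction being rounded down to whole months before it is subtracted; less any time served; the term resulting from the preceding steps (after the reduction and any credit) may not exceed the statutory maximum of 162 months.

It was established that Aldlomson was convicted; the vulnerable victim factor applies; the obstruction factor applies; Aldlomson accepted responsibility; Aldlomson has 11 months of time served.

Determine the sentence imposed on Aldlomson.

Vulnerable victim enhancement: +52 months
Obstruction enhancement: +7 months
Adjusted term: 110 months + 52 months + 7 months = 169 months
Acceptance of responsibility reduction: 30% of 169 months = 50 months (rounded down)
After reduction: 169 − 50 = 119 months
Less time served: 119 months − 11 months = 108 months
Cap at 162 months: 108 months is within the cap, no reduction.

108 months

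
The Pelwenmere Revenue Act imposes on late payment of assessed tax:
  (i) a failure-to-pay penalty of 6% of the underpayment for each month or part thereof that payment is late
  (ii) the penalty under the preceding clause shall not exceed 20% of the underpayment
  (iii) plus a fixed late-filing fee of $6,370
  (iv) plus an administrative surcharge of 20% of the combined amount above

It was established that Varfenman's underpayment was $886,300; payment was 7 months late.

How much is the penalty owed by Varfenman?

Accrued rate: 6% × 7 = 42%, capped at 20% → 20%
Failure-to-pay penalty: 20% of $886,300 = $177,260
Penalty before surcharge: $177,260 + $6,370 = $183,630
Administrative surcharge: 20% of $183,630 = $36,726
Total penalty: $183,630 + $36,726 = $220,356

Penalty: $220,356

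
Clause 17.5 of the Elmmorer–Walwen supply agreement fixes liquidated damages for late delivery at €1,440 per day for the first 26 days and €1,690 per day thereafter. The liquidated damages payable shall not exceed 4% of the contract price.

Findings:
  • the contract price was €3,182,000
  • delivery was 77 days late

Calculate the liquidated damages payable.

First 26 days: 26 × €1,440 = €37,440
Remaining days: (77 − 26) × €1,690 = €86,190
Accrued per-day damages: €37,440 + €86,190 = €123,630
Cap: 4% of €3,182,000 = €127,280
Cap at €127,280: €123,630 is within the cap, no reduction.

€123,630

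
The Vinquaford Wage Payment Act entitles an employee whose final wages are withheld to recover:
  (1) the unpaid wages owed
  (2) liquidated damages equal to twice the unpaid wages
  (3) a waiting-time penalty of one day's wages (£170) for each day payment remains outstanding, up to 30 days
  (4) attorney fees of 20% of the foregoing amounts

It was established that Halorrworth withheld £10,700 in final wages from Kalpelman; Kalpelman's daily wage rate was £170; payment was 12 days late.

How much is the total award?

Doubled: 2 × £10,700 = £21,400
Penalty days: min(12, 30) = 12
Waiting-time penalty: 12 × £170 = £2,040
Subtotal: £10,700 + £21,400 + £2,040 = £34,140
Attorney fees: 20% of £34,140 = £6,828
Total award: £34,140 + £6,828 = £40,968

£40,968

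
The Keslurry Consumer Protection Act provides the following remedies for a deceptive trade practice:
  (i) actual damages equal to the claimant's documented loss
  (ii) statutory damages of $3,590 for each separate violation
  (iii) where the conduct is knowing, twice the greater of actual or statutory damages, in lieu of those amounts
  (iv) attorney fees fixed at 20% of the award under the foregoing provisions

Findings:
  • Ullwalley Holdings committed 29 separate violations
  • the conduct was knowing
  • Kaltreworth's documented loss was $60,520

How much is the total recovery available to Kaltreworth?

Statutory damages: 29 × $3,590 = $104,110
Greater of actual damages ($60,520) or statutory damages ($104,110): $104,110
Doubled: 2 × $104,110 = $208,220
Attorney fees: 20% of $208,220 = $41,644
Total recovery: $208,220 + $41,644 = $249,864

$249,864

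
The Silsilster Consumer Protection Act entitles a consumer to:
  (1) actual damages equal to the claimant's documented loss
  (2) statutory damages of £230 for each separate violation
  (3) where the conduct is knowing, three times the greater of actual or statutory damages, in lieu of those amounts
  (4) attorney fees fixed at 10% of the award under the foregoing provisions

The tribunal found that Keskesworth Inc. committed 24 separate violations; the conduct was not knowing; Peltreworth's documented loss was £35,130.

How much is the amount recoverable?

£44,715

Statutory damages: 24 × £230 = £5,520
Conduct not knowing: the in-lieu enhancement does not apply.
Actual plus statutory damages: £35,130 + £5,520 = £40,650
Attorney fees: 10% of £40,650 = £4,065
Total recovery: £40,650 + £4,065 = £44,715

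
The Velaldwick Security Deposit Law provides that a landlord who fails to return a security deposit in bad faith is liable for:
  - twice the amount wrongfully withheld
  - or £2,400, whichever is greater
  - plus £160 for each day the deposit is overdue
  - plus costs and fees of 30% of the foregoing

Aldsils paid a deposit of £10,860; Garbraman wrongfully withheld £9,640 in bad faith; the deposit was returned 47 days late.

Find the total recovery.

£34,840

Doubled: 2 × £9,640 = £19,280
Minimum £2,400: £19,280 meets the minimum, no increase.
Late-return penalty: 47 × £160 = £7,520
Damages plus late penalty: £19,280 + £7,520 = £26,800
Costs and fees: 30% of £26,800 = £8,040
Total recovery: £26,800 + £8,040 = £34,840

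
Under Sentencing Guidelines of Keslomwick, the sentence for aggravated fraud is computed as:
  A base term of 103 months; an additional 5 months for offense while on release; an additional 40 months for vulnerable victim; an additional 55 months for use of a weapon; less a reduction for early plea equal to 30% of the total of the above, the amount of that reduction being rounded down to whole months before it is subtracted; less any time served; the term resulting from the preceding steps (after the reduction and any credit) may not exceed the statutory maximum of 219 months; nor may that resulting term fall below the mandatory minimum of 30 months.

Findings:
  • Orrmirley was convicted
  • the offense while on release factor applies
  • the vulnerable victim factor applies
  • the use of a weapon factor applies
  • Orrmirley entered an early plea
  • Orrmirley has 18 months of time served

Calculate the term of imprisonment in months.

125 months

Offense while on release enhancement: +5 months
Vulnerable victim enhancement: +40 months
Use of a weapon enhancement: +55 months
Adjusted term: 103 months + 5 months + 40 months + 55 months = 203 months
Early plea reduction: 30% of 203 months = 60 months (rounded down)
After reduction: 203 − 60 = 143 months
Less time served: 143 months − 18 months = 125 months
Cap at 219 months: 125 months is within the cap, no reduction.
Minimum 30 months: 125 months meets the minimum, no increase.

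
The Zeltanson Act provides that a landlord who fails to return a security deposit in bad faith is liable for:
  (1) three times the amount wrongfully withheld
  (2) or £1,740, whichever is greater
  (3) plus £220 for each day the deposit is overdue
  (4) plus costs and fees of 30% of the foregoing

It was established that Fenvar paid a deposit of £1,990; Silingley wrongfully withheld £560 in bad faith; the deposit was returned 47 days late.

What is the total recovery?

£15,704

Trebled: 3 × £560 = £1,680
Minimum £1,740: £1,680 is below the minimum → £1,740
Late-return penalty: 47 × £220 = £10,340
Damages plus late penalty: £1,740 + £10,340 = £12,080
Costs and fees: 30% of £12,080 = £3,624
Total recovery: £12,080 + £3,624 = £15,704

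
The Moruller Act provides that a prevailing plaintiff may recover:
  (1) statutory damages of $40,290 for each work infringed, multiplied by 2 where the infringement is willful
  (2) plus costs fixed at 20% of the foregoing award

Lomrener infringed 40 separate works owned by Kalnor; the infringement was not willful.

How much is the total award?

$1,933,920

Statutory damages: 40 × $40,290 = $1,611,600
Infringement not willful: no ×2 enhancement.
Costs: 20% of $1,611,600 = $322,320
Award plus costs: $1,611,600 + $322,320 = $1,933,920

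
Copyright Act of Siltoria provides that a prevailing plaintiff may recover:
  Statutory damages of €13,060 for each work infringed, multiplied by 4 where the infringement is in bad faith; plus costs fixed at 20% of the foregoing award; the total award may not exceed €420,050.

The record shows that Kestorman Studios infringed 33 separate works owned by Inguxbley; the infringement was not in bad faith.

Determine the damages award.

€420,050

Statutory damages: 33 × €13,060 = €430,980
Infringement not in bad faith: no ×4 enhancement.
Costs: 20% of €430,980 = €86,196
Award plus costs: €430,980 + €86,196 = €517,176
Cap at €420,050: €517,176 exceeds the cap → €420,050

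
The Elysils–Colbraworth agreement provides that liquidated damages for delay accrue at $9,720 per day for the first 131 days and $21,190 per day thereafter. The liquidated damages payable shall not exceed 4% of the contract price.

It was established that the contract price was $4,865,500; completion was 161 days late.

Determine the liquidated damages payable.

First 131 days: 131 × $9,720 = $1,273,320
Remaining days: (161 − 131) × $21,190 = $635,700
Accrued per-day damages: $1,273,320 + $635,700 = $1,909,020
Cap: 4% of $4,865,500 = $194,620
Cap at $194,620: $1,909,020 exceeds the cap → $194,620

$194,620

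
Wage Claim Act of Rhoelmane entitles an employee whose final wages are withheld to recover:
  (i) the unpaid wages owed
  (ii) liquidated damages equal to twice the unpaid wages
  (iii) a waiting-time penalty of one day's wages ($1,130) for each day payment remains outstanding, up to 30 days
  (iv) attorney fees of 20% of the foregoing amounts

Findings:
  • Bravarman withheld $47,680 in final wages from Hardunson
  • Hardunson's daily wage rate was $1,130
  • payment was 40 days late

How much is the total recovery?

Doubled: 2 × $47,680 = $95,360
Penalty days: min(40, 30) = 30
Waiting-time penalty: 30 × $1,130 = $33,900
Subtotal: $47,680 + $95,360 + $33,900 = $176,940
Attorney fees: 20% of $176,940 = $35,388
Total award: $176,940 + $35,388 = $212,328

Total award: $212,328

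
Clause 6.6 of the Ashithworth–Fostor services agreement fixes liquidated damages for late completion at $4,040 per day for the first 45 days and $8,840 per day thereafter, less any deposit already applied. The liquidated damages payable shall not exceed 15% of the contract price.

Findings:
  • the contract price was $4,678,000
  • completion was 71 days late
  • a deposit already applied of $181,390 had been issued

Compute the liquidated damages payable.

$230,250

First 45 days: 45 × $4,040 = $181,800
Remaining days: (71 − 45) × $8,840 = $229,840
Accrued per-day damages: $181,800 + $229,840 = $411,640
Less deposit already applied: $411,640 − $181,390 = $230,250
Cap: 15% of $4,678,000 = $701,700
Cap at $701,700: $230,250 is within the cap, no reduction.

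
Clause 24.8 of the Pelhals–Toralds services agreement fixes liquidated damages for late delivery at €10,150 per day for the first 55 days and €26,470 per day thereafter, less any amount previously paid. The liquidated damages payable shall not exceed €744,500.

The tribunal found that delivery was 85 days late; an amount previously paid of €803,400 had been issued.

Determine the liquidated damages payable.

First 55 days: 55 × €10,150 = €558,250
Remaining days: (85 − 55) × €26,470 = €794,100
Accrued per-day damages: €558,250 + €794,100 = €1,352,350
Less amount previously paid: €1,352,350 − €803,400 = €548,950
Cap at €744,500: €548,950 is within the cap, no reduction.

€548,950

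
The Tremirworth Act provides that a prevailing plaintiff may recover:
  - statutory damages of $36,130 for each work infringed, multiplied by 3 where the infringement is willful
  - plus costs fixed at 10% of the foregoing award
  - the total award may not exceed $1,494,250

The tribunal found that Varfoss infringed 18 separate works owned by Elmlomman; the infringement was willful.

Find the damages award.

Statutory damages: 18 × $36,130 = $650,340
Trebled: 3 × $650,340 = $1,951,020
Costs: 10% of $1,951,020 = $195,102
Award plus costs: $1,951,020 + $195,102 = $2,146,122
Cap at $1,494,250: $2,146,122 exceeds the cap → $1,494,250

$1,494,250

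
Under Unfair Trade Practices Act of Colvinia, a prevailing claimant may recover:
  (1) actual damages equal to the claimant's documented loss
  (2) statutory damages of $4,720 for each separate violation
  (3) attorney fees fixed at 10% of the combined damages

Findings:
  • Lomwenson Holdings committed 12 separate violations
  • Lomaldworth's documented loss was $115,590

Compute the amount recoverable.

Statutory damages: 12 × $4,720 = $56,640
Combined damages: $115,590 + $56,640 = $172,230
Attorney fees: 10% of $172,230 = $17,223
Total recovery: $172,230 + $17,223 = $189,453

$189,453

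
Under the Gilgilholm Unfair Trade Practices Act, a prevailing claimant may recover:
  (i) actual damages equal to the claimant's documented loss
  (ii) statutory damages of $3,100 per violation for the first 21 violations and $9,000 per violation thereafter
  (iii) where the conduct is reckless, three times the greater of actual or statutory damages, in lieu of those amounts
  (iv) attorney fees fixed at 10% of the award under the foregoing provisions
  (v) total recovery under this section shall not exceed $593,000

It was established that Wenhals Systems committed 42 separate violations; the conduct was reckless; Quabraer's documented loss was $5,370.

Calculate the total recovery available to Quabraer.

First 21 violations: 21 × $3,100 = $65,100
Remaining violations: (42 − 21) × $9,000 = $189,000
Statutory damages: $65,100 + $189,000 = $254,100
Greater of actual damages ($5,370) or statutory damages ($254,100): $254,100
Trebled: 3 × $254,100 = $762,300
Attorney fees: 10% of $762,300 = $76,230
Total before cap: $762,300 + $76,230 = $838,530
Cap at $593,000: $838,530 exceeds the cap → $593,000

$593,000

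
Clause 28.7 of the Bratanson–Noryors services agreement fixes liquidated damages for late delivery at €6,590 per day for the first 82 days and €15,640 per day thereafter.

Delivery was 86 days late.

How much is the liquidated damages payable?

Liquidated damages: €602,940

First 82 days: 82 × €6,590 = €540,380
Remaining days: (86 − 82) × €15,640 = €62,560
Accrued per-day damages: €540,380 + €62,560 = €602,940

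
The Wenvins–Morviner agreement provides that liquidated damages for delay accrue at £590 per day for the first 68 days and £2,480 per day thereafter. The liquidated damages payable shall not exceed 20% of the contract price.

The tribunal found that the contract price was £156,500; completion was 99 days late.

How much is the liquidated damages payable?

£31,300

First 68 days: 68 × £590 = £40,120
Remaining days: (99 − 68) × £2,480 = £76,880
Accrued per-day damages: £40,120 + £76,880 = £117,000
Cap: 20% of £156,500 = £31,300
Cap at £31,300: £117,000 exceeds the cap → £31,300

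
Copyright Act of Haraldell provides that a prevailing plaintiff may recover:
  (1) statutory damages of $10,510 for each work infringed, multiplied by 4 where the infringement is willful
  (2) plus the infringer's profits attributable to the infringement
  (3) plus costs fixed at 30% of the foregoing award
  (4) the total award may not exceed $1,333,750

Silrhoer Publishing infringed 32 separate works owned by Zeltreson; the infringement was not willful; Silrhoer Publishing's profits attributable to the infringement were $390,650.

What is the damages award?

$945,061

Statutory damages: 32 × $10,510 = $336,320
Infringement not willful: no ×4 enhancement.
Combined award: $336,320 + $390,650 = $726,970
Costs: 30% of $726,970 = $218,091
Award plus costs: $726,970 + $218,091 = $945,061
Cap at $1,333,750: $945,061 is within the cap, no reduction.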